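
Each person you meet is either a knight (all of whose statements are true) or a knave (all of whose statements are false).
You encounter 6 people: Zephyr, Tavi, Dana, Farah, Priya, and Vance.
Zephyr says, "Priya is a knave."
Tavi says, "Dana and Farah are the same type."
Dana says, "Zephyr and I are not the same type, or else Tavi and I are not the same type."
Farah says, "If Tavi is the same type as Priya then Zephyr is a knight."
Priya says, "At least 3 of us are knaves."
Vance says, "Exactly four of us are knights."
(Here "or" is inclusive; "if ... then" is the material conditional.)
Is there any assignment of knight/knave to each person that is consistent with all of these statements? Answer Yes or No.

Yes

One consistent assignment: Zephyr=knave, Tavi=knave, Dana=knave, Farah=knight, Priya=knight, Vance=knave.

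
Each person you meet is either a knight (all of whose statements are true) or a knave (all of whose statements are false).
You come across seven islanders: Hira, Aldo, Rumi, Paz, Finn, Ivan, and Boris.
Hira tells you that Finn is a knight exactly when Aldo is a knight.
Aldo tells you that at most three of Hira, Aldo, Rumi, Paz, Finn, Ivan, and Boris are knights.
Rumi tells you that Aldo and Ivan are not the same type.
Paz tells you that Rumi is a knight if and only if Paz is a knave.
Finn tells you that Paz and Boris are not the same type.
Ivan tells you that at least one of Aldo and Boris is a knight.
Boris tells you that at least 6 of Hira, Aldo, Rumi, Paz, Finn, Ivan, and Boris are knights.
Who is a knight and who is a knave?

Hira is a knave; "Finn is a knight exactly when Aldo is a knight" is false, as required.
Since Aldo is a knight, "at most three of Hira, Aldo, Rumi, Paz, Finn, Ivan, and Boris are knights" needs to be true, which holds.
Since Rumi is a knave, "Aldo and Ivan are not the same type" needs to be false, which holds.
Paz (knave): "Rumi is a knight if and only if Paz is a knave" — false. ✓
As a knave, Finn's statement "Paz and Boris are not the same type" should be false; it is.
Ivan is a knight, and the claim "at least one of Aldo and Boris is a knight" is indeed true.
As a knave, Boris's statement "at least 6 of Hira, Aldo, Rumi, Paz, Finn, Ivan, and Boris are knights" should be false; it is.

Hira is a knave, Aldo is a knight, Rumi is a knave, Paz is a knave, Finn is a knave, Ivan is a knight, and Boris is a knave.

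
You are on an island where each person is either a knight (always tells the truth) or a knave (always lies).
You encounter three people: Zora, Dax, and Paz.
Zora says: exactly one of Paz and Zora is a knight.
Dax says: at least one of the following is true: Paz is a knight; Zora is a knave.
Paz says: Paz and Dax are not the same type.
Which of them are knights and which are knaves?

Suppose Zora is a knave. Then Zora's statement "exactly one of Paz and Zora is a knight" would have to be false. Checking the 4 ways to assign the others, none is consistent with every speaker.
(For instance, with Dax=knave, Paz=knave, Dax's claim "at least one of the following is true: Paz is a knight; Zora is a knave" comes out true where it would need to be false.)
So Zora must be a knight, making "exactly one of Paz and Zora is a knight" true. Taking Zora=knight, Dax=knave, Paz=knave, each remaining statement checks out:
  Dax (knave): "at least one of the following is true: Paz is a knight; Zora is a knave" — false. ✓
  Paz (knave): "Paz and Dax are not the same type" — false. ✓
This is the unique consistent assignment.

Zora is a knight, Dax is a knave, and Paz is a knave.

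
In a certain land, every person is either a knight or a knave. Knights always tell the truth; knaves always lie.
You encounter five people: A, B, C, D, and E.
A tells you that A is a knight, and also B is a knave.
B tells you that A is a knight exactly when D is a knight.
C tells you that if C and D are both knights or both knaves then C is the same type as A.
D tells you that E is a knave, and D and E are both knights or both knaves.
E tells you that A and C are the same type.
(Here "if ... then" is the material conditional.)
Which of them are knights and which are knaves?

Suppose A is a knave. Then A's statement "A is a knight, and also B is a knave" would have to be false. Checking the 16 ways to assign the others, none is consistent with every speaker.
(For instance, with B=knave, C=knight, D=knave, E=knight, B's claim "A is a knight exactly when D is a knight" comes out true where it would need to be false.)
So A must be a knight, making "A is a knight, and also B is a knave" true. Taking A=knight, B=knave, C=knight, D=knave, E=knight, each remaining statement checks out:
  B (knave): "A is a knight exactly when D is a knight" — false. ✓
  C (knight): "if C and D are both knights or both knaves then C is the same type as A" — true. ✓
  D (knave): "E is a knave, and D and E are both knights or both knaves" — false. ✓
  E (knight): "A and C are the same type" — true. ✓
This is the unique consistent assignment.

A is a knight, B is a knave, C is a knight, D is a knave, and E is a knight.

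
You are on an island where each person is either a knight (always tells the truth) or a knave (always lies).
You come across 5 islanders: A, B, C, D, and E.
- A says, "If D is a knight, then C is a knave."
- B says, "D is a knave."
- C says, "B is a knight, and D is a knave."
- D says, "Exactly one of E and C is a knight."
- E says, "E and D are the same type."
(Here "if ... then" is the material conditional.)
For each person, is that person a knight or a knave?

A is a knight, B is a knave, C is a knave, D is a knight, and E is a knight.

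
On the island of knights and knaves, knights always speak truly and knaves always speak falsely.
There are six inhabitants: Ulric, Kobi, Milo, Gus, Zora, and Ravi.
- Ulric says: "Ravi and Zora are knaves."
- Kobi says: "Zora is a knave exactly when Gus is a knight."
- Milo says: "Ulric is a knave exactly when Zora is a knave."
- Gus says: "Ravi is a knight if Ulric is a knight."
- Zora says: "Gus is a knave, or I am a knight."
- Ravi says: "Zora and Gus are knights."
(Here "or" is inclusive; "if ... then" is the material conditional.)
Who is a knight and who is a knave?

Ulric is a knave, and the claim "Ravi and Zora are knaves" is indeed false.
Kobi is a knave, and the claim "Zora is a knave exactly when Gus is a knight" is indeed false.
Since Milo is a knave, "Ulric is a knave exactly when Zora is a knave" needs to be false, which holds.
Gus (knight): "Ravi is a knight if Ulric is a knight" — True. ✓
Since Zora is a knight, "Gus is a knave, or I am a knight" needs to be True, which holds.
Ravi is a knight, and the claim "Zora and Gus are knights" is indeed True.

Knights: Gus, Zora, and Ravi. Knaves: Ulric, Kobi, and Milo.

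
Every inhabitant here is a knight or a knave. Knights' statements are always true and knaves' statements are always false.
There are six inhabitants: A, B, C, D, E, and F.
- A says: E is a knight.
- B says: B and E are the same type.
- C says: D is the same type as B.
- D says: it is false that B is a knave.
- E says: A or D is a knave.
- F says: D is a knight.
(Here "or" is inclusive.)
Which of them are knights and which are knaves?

As a knight, A's statement "E is a knight" should be true; it is.
B is a knave, and the claim "B and E are the same type" is indeed False.
C (knight): "D is the same type as B" — true. ✓
Since D is a knave, "it is false that B is a knave" needs to be False, which holds.
E (knight): "A or D is a knave" — true. ✓
As a knave, F's statement "D is a knight" should be False; it is.

Knights: A, C, and E. Knaves: B, D, and F.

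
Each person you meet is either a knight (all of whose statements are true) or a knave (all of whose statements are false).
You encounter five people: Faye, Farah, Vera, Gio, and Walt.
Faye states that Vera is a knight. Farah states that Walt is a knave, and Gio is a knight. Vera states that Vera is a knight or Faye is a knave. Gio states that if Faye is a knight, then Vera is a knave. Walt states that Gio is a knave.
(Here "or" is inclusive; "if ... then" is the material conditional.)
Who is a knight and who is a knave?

Faye is a knight, so "Vera is a knight" must be True — and it is.
Farah (knave): "Walt is a knave, and Gio is a knight" — False. ✓
Vera (knight): "Vera is a knight or Faye is a knave" — True. ✓
As a knave, Gio's statement "if Faye is a knight, then Vera is a knave" should be False; it is.
Since Walt is a knight, "Gio is a knave" needs to be True, which holds.

Knights: Faye, Vera, and Walt. Knaves: Farah and Gio.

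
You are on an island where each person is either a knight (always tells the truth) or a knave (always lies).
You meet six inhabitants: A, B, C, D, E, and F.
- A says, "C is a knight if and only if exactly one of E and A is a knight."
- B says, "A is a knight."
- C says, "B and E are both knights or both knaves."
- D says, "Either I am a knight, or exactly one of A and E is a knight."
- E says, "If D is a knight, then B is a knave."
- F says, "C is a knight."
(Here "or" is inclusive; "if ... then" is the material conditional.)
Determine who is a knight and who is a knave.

Knights: D and E. Knaves: A, B, C, and F.

Since A is a knave, "C is a knight if and only if exactly one of E and A is a knight" needs to be False, which holds.
Since B is a knave, "A is a knight" needs to be False, which holds.
C (knave): "B and E are both knights or both knaves" — False. ✓
Since D is a knight, "either I am a knight, or exactly one of A and E is a knight" needs to be True, which holds.
E is a knight, so "if D is a knight, then B is a knave" must be True — and it is.
F is a knave, so "C is a knight" must be False — and it is.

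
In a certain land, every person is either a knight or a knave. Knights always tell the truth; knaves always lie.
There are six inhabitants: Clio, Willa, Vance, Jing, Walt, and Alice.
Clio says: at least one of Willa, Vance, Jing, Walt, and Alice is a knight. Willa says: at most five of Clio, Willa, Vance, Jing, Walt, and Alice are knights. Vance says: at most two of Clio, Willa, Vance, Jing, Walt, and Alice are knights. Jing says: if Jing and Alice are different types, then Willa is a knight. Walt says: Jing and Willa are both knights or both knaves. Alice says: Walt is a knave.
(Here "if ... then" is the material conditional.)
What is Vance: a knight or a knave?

Vance is a knave.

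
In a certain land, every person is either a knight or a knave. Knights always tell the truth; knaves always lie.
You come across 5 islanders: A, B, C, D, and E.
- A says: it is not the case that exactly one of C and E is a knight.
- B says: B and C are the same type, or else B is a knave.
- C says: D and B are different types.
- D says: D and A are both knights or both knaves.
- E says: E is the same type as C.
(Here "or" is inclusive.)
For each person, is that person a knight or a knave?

Since A is a knight, "it is not the case that exactly one of C and E is a knight" needs to be true, which holds.
B is a knight; "B and C are the same type, or else B is a knave" is true, as required.
As a knight, C's statement "D and B are different types" should be true; it is.
As a knave, D's statement "D and A are both knights or both knaves" should be False; it is.
E is a knight, so "E is the same type as C" must be true — and it is.

A is a knight, B is a knight, C is a knight, D is a knave, and E is a knight.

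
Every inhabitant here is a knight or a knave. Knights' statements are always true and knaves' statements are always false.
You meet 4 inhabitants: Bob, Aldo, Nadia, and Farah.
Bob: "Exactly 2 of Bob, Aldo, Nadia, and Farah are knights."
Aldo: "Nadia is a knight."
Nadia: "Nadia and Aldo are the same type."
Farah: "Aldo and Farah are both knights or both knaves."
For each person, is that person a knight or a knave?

Since Bob is a knave, "exactly 2 of Bob, Aldo, Nadia, and Farah are knights" needs to be false, which holds.
Aldo is a knight, so "Nadia is a knight" must be true — and it is.
Nadia is a knight, and the claim "Nadia and Aldo are the same type" is indeed true.
Farah is a knight, so "Aldo and Farah are both knights or both knaves" must be true — and it is.

Bob is a knave, Aldo is a knight, Nadia is a knight, and Farah is a knight.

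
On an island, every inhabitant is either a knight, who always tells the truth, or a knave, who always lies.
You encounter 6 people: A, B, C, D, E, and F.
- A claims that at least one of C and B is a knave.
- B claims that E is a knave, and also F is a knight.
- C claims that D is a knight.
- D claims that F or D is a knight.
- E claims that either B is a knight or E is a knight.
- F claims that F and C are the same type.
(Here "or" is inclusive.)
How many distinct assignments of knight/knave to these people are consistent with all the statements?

3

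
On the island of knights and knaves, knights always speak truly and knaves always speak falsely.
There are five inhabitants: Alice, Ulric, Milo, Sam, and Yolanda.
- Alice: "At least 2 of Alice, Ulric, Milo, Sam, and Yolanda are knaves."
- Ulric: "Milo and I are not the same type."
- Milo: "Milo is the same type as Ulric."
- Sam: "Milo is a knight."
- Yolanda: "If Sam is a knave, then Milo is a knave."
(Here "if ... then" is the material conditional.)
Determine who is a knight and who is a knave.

Knights: Alice, Ulric, and Yolanda. Knaves: Milo and Sam.

Alice (knight): "at least 2 of Alice, Ulric, Milo, Sam, and Yolanda are knaves" — true. ✓
Ulric is a knight; "Milo and I are not the same type" is true, as required.
Milo is a knave; "Milo is the same type as Ulric" is False, as required.
Sam is a knave, and the claim "Milo is a knight" is indeed False.
As a knight, Yolanda's statement "if Sam is a knave, then Milo is a knave" should be true; it is.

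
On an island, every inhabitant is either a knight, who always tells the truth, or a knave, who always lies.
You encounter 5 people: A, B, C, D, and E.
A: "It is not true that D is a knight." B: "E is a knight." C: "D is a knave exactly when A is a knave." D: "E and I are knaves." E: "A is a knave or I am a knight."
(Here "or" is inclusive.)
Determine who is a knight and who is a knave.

A is a knight, B is a knight, C is a knave, D is a knave, and E is a knight.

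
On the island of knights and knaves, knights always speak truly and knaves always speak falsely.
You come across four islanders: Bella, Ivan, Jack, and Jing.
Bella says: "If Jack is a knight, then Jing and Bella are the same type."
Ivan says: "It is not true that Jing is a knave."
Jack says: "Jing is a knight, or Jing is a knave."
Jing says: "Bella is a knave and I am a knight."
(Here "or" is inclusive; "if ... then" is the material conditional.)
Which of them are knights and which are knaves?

Bella (knave): "if Jack is a knight, then Jing and Bella are the same type" — false. ✓
Ivan (knight): "it is not true that Jing is a knave" — true. ✓
As a knight, Jack's statement "Jing is a knight, or Jing is a knave" should be true; it is.
As a knight, Jing's statement "Bella is a knave and I am a knight" should be true; it is.

Knights: Ivan, Jack, and Jing. Knaves: Bella.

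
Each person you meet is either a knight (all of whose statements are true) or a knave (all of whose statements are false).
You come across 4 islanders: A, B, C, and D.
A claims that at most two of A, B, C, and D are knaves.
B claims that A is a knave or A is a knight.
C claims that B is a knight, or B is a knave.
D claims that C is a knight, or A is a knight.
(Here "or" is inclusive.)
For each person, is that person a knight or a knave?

Knights: A, B, C, and D. Knaves: none.

A (knight): "at most two of A, B, C, and D are knaves" — true. ✓
B is a knight, so "A is a knave or A is a knight" must be true — and it is.
C is a knight, so "B is a knight, or B is a knave" must be true — and it is.
Since D is a knight, "C is a knight, or A is a knight" needs to be true, which holds.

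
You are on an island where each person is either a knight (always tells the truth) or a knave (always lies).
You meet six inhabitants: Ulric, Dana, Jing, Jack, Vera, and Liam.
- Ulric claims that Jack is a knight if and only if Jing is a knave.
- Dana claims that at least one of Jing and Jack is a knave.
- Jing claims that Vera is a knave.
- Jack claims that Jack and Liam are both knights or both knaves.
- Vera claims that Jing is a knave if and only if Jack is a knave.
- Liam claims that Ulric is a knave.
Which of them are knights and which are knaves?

Knights: Dana, Vera, and Liam. Knaves: Ulric, Jing, and Jack.

Ulric is a knave, and the claim "Jack is a knight if and only if Jing is a knave" is indeed False.
Dana is a knight, and the claim "at least one of Jing and Jack is a knave" is indeed true.
Jing is a knave; "Vera is a knave" is False, as required.
Jack is a knave; "Jack and Liam are both knights or both knaves" is False, as required.
Vera is a knight, and the claim "Jing is a knave if and only if Jack is a knave" is indeed true.
Liam (knight): "Ulric is a knave" — true. ✓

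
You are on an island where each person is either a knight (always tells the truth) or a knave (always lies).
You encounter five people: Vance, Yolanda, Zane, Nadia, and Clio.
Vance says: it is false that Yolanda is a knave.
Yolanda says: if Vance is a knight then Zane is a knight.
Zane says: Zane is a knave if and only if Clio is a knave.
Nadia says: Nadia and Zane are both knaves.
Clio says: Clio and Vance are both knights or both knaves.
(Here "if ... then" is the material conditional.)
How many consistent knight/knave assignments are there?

1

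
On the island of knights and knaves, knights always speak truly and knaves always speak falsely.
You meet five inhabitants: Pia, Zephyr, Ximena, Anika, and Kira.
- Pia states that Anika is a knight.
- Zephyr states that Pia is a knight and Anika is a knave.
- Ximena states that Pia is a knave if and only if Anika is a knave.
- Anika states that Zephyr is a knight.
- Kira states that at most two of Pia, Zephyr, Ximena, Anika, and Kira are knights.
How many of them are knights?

2

The unique consistent assignment is Pia=knave, Zephyr=knave, Ximena=knight, Anika=knave, Kira=knight.
That has 2 knights.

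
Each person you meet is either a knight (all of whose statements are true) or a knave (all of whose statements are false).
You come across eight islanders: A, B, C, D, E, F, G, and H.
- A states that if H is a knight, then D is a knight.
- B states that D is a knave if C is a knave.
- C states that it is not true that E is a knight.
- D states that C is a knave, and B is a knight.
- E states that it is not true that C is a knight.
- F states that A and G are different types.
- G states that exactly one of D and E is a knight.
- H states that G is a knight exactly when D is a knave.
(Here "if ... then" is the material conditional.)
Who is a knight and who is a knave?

Knights: A, B, C, and F. Knaves: D, E, G, and H.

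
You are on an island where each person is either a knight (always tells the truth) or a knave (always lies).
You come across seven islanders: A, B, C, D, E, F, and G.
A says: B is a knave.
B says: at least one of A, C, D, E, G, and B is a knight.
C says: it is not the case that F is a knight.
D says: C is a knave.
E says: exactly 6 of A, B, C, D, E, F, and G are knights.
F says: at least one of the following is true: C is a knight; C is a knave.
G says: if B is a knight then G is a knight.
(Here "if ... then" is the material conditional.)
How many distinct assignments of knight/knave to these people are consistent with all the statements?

2

Consistent assignments:
  A=knave, B=knight, C=knave, D=knight, E=knave, F=knight, G=knight
  A=knave, B=knight, C=knave, D=knight, E=knave, F=knight, G=knave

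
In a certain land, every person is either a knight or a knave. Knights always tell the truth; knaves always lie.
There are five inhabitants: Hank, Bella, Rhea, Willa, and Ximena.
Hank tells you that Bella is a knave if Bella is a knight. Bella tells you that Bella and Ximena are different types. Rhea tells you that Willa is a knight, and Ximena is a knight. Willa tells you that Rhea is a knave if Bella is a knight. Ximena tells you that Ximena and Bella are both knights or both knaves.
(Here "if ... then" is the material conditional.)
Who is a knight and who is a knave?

Hank is a knave, Bella is a knight, Rhea is a knave, Willa is a knight, and Ximena is a knave.

Suppose Hank is a knight. Then Hank's statement "Bella is a knave if Bella is a knight" would have to be true. Checking the 16 ways to assign the others, none is consistent with every speaker.
(For instance, with Bella=knight, Rhea=knave, Willa=knight, Ximena=knave, Hank's claim "Bella is a knave if Bella is a knight" comes out false where it would need to be true.)
So Hank must be a knave, making "Bella is a knave if Bella is a knight" false. Taking Hank=knave, Bella=knight, Rhea=knave, Willa=knight, Ximena=knave, each remaining statement checks out:
  Bella (knight): "Bella and Ximena are different types" — true. ✓
  Rhea (knave): "Willa is a knight, and Ximena is a knight" — false. ✓
  Willa (knight): "Rhea is a knave if Bella is a knight" — true. ✓
  Ximena (knave): "Ximena and Bella are both knights or both knaves" — false. ✓
This is the unique consistent assignment.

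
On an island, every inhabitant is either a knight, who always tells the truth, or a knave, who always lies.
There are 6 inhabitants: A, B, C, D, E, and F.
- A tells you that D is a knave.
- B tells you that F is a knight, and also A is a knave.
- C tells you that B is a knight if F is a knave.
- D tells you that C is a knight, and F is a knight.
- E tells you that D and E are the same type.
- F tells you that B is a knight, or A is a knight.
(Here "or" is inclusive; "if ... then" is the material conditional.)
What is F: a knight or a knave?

Consistent assignments: {A=knave, B=knight, C=knight, D=knight, E=knight, F=knight}; {A=knave, B=knight, C=knight, D=knight, E=knave, F=knight}
In every consistent assignment, F is a knight.

F is a knight.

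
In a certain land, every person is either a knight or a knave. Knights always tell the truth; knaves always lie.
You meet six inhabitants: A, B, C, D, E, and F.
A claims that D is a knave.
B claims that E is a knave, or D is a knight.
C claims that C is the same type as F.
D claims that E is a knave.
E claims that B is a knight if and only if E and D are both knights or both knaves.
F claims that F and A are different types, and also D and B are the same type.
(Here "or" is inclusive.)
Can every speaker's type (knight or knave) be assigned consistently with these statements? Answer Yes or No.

Yes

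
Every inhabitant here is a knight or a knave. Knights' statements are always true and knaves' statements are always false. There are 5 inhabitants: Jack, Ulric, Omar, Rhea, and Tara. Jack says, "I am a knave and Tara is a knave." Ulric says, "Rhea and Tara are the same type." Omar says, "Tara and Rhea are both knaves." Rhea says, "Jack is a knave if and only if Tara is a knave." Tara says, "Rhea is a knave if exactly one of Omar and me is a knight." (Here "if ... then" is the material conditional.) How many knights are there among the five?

1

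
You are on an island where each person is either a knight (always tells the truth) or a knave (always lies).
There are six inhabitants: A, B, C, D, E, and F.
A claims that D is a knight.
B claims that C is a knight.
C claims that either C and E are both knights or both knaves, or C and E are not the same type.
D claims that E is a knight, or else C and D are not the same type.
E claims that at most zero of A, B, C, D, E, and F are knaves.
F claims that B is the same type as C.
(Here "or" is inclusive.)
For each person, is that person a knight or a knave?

Knights: A, B, C, D, E, and F. Knaves: none.

A is a knight; "D is a knight" is true, as required.
B is a knight, so "C is a knight" must be true — and it is.
C is a knight; "either C and E are both knights or both knaves, or C and E are not the same type" is true, as required.
D is a knight, so "E is a knight, or else C and D are not the same type" must be true — and it is.
Since E is a knight, "at most zero of A, B, C, D, E, and F are knaves" needs to be true, which holds.
Since F is a knight, "B is the same type as C" needs to be true, which holds.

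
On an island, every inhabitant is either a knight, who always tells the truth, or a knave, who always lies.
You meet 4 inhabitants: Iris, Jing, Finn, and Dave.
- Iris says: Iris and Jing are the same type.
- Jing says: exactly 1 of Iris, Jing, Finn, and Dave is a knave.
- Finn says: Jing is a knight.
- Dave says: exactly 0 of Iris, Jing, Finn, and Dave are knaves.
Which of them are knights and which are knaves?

Knights: Iris, Jing, and Finn. Knaves: Dave.

Suppose Iris is a knave. Then Iris's statement "Iris and Jing are the same type" would have to be false. Checking the 8 ways to assign the others, none is consistent with every speaker.
(For instance, with Jing=knight, Finn=knight, Dave=knave, Jing's claim "exactly 1 of Iris, Jing, Finn, and Dave is a knave" comes out false where it would need to be true.)
So Iris must be a knight, making "Iris and Jing are the same type" true. Taking Iris=knight, Jing=knight, Finn=knight, Dave=knave, each remaining statement checks out:
  Jing (knight): "exactly 1 of Iris, Jing, Finn, and Dave is a knave" — true. ✓
  Finn (knight): "Jing is a knight" — true. ✓
  Dave (knave): "exactly 0 of Iris, Jing, Finn, and Dave are knaves" — false. ✓
This is the unique consistent assignment.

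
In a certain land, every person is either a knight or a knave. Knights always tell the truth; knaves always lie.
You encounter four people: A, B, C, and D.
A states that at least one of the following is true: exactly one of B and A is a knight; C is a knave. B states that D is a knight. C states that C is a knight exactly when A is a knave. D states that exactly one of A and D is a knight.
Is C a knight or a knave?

Consistent assignments: {A=knave, B=knave, C=knight, D=knave}
In every consistent assignment, C is a knight.

C is a knight.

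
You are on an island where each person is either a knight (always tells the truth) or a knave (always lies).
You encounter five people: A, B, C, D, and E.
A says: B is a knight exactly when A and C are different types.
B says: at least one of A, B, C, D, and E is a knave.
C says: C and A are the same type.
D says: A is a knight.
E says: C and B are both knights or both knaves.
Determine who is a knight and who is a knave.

Knights: A, B, and D. Knaves: C and E.

A is a knight, and the claim "B is a knight exactly when A and C are different types" is indeed True.
Since B is a knight, "at least one of A, B, C, D, and E is a knave" needs to be True, which holds.
C is a knave, and the claim "C and A are the same type" is indeed False.
D is a knight, and the claim "A is a knight" is indeed True.
Since E is a knave, "C and B are both knights or both knaves" needs to be False, which holds.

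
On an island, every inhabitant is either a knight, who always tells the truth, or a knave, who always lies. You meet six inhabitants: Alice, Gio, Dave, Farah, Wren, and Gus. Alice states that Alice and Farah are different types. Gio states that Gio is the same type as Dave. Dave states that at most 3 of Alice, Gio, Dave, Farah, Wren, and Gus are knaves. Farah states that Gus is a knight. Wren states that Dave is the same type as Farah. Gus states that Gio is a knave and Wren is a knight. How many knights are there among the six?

3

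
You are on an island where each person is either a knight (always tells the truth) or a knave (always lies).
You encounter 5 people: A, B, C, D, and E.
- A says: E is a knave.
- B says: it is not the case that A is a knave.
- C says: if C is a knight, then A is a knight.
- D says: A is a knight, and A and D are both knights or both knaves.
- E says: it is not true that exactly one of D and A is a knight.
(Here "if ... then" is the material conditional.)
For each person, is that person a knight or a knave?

Knights: A, B, and C. Knaves: D and E.

Suppose A is a knave. Then A's statement "E is a knave" would have to be false. Checking the 16 ways to assign the others, none is consistent with every speaker.
(For instance, with B=knight, C=knight, D=knave, E=knave, A's claim "E is a knave" comes out true where it would need to be false.)
So A must be a knight, making "E is a knave" true. Taking A=knight, B=knight, C=knight, D=knave, E=knave, each remaining statement checks out:
  B (knight): "it is not the case that A is a knave" — true. ✓
  C (knight): "if C is a knight, then A is a knight" — true. ✓
  D (knave): "A is a knight, and A and D are both knights or both knaves" — false. ✓
  E (knave): "it is not true that exactly one of D and A is a knight" — false. ✓
This is the unique consistent assignment.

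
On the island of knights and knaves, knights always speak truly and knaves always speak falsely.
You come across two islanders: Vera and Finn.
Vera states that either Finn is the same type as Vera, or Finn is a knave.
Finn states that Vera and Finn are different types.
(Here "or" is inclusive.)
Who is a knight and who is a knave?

Vera is a knave and Finn is a knight.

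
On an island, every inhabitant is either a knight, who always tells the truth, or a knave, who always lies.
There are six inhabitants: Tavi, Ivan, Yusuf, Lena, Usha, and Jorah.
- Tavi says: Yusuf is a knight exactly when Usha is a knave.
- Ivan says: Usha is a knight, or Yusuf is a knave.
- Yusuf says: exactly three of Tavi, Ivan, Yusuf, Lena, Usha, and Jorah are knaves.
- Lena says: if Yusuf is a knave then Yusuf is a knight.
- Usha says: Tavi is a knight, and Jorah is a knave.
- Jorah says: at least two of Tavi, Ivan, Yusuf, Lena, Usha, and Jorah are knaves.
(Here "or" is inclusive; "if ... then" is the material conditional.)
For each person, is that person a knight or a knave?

Tavi is a knave; "Yusuf is a knight exactly when Usha is a knave" is false, as required.
Since Ivan is a knight, "Usha is a knight, or Yusuf is a knave" needs to be True, which holds.
Yusuf is a knave, and the claim "exactly three of Tavi, Ivan, Yusuf, Lena, Usha, and Jorah are knaves" is indeed false.
As a knave, Lena's statement "if Yusuf is a knave then Yusuf is a knight" should be false; it is.
As a knave, Usha's statement "Tavi is a knight, and Jorah is a knave" should be false; it is.
Jorah (knight): "at least two of Tavi, Ivan, Yusuf, Lena, Usha, and Jorah are knaves" — True. ✓

Knights: Ivan and Jorah. Knaves: Tavi, Yusuf, Lena, and Usha.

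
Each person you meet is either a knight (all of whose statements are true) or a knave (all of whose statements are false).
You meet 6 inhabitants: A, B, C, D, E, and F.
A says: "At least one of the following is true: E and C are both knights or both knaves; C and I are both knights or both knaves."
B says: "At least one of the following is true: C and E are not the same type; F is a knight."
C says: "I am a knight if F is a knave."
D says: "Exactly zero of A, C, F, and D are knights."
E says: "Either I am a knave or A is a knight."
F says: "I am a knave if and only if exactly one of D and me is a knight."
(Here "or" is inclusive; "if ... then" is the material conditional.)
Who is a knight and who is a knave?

A is a knight, B is a knave, C is a knight, D is a knave, E is a knight, and F is a knave.

A is a knight; "at least one of the following is true: E and C are both knights or both knaves; C and I are both knights or both knaves" is True, as required.
B (knave): "at least one of the following is true: C and E are not the same type; F is a knight" — False. ✓
C is a knight; "I am a knight if F is a knave" is True, as required.
D (knave): "exactly zero of A, C, F, and D are knights" — False. ✓
Since E is a knight, "either I am a knave or A is a knight" needs to be True, which holds.
F is a knave, and the claim "I am a knave if and only if exactly one of D and me is a knight" is indeed False.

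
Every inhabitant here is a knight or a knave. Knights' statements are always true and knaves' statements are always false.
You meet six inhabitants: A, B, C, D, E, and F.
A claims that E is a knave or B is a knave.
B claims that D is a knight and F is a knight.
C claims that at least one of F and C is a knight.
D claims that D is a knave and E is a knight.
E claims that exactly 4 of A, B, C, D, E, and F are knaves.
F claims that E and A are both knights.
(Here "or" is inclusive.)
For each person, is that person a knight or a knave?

A (knight): "E is a knave or B is a knave" — true. ✓
B (knave): "D is a knight and F is a knight" — false. ✓
C is a knave, so "at least one of F and C is a knight" must be false — and it is.
D is a knave, and the claim "D is a knave and E is a knight" is indeed false.
E is a knave, so "exactly 4 of A, B, C, D, E, and F are knaves" must be false — and it is.
F is a knave, and the claim "E and A are both knights" is indeed false.

A is a knight, B is a knave, C is a knave, D is a knave, E is a knave, and F is a knave.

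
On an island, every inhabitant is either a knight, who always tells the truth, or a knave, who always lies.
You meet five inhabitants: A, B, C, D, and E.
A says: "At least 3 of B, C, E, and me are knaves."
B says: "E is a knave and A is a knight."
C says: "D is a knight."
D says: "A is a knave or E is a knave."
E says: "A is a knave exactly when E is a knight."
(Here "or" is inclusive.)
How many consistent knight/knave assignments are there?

1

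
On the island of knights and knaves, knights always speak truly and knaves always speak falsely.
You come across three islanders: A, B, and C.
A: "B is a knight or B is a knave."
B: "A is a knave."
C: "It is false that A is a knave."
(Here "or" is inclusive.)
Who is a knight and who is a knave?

Knights: A and C. Knaves: B.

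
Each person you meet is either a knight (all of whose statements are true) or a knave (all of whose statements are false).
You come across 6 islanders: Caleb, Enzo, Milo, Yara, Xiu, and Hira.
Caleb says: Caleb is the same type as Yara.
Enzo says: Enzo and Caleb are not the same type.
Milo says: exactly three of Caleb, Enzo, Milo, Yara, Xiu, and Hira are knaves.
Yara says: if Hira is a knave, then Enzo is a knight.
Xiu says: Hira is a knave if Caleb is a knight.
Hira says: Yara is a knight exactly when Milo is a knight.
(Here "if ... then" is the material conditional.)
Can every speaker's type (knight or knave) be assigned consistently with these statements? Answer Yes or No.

No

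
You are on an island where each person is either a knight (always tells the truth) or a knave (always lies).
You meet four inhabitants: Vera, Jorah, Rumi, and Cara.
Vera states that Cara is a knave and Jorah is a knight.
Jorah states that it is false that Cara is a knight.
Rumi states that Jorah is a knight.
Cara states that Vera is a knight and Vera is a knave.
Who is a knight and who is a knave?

Since Vera is a knight, "Cara is a knave and Jorah is a knight" needs to be true, which holds.
Jorah is a knight, so "it is false that Cara is a knight" must be true — and it is.
Rumi (knight): "Jorah is a knight" — true. ✓
Cara (knave): "Vera is a knight and Vera is a knave" — false. ✓

Knights: Vera, Jorah, and Rumi. Knaves: Cara.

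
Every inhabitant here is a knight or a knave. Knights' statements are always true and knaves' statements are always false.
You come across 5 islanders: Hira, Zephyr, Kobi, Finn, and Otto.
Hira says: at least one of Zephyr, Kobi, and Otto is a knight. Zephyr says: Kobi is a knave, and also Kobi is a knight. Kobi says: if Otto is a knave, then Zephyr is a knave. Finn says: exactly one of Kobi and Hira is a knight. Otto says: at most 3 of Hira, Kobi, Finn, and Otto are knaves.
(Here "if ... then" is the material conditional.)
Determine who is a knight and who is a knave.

As a knight, Hira's statement "at least one of Zephyr, Kobi, and Otto is a knight" should be true; it is.
Zephyr is a knave, so "Kobi is a knave, and also Kobi is a knight" must be false — and it is.
Kobi is a knight, and the claim "if Otto is a knave, then Zephyr is a knave" is indeed true.
Finn is a knave, so "exactly one of Kobi and Hira is a knight" must be false — and it is.
Otto is a knight; "at most 3 of Hira, Kobi, Finn, and Otto are knaves" is true, as required.

Hira is a knight, Zephyr is a knave, Kobi is a knight, Finn is a knave, and Otto is a knight.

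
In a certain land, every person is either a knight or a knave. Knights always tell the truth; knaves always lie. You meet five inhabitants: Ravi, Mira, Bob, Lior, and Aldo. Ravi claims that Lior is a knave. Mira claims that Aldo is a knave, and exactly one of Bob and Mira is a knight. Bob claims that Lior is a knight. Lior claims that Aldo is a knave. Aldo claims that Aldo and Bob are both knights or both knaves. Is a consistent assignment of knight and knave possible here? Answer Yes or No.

Checking all 32 assignments, each has at least one speaker whose statement's truth value contradicts their type.

No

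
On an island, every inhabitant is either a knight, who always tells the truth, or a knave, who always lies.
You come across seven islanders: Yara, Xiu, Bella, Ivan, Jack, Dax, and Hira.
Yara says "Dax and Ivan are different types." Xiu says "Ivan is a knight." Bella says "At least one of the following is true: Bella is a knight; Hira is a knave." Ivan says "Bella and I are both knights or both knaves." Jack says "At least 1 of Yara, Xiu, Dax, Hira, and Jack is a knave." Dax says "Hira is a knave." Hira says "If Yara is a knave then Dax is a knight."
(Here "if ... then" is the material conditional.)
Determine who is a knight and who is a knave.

Yara is a knight, Xiu is a knight, Bella is a knight, Ivan is a knight, Jack is a knight, Dax is a knave, and Hira is a knight.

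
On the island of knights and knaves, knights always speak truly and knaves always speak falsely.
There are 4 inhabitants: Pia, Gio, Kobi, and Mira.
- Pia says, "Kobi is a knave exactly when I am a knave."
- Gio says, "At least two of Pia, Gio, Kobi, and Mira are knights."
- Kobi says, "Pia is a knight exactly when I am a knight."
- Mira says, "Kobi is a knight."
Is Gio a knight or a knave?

Gio is a knight.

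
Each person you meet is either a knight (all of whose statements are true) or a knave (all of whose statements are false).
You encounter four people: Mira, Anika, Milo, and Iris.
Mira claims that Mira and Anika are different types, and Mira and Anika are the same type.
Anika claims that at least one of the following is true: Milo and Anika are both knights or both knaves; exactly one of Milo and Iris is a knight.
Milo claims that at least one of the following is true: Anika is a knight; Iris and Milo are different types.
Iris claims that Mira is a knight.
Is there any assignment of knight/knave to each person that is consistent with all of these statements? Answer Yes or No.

Yes

One consistent assignment: Mira=knave, Anika=knight, Milo=knight, Iris=knave.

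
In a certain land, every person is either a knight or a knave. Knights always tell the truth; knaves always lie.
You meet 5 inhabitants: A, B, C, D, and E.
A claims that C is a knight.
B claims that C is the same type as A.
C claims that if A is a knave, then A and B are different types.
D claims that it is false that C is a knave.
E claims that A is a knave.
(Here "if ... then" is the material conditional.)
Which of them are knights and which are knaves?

A (knight): "C is a knight" — true. ✓
B is a knight; "C is the same type as A" is true, as required.
C (knight): "if A is a knave, then A and B are different types" — true. ✓
D is a knight, so "it is false that C is a knave" must be true — and it is.
E is a knave, and the claim "A is a knave" is indeed false.

Knights: A, B, C, and D. Knaves: E.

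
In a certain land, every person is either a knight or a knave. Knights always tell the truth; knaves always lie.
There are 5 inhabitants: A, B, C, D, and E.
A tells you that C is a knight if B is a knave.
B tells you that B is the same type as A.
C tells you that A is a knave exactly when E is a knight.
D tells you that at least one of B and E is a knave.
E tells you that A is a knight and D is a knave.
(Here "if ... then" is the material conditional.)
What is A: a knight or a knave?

A is a knight.

Consistent assignments: {A=knight, B=knight, C=knight, D=knight, E=knave}; {A=knight, B=knight, C=knave, D=knave, E=knight}; {A=knight, B=knave, C=knight, D=knight, E=knave}
In every consistent assignment, A is a knight.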